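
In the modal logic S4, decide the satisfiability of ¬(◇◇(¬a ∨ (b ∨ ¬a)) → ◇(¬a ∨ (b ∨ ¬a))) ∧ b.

1. ¬(◇◇(¬a ∨ (b ∨ ¬a)) → ◇(¬a ∨ (b ∨ ¬a))) ∧ b, u
2. ¬(◇◇(¬a ∨ (b ∨ ¬a)) → ◇(¬a ∨ (b ∨ ¬a))), u
3. b, u
4. ◇◇(¬a ∨ (b ∨ ¬a)), u
5. ¬◇(¬a ∨ (b ∨ ¬a)), u
6. ¬(¬a ∨ (b ∨ ¬a)), u
7. a, u
8. ¬(b ∨ ¬a), u
9. ¬b, u
Accessibility: uRu
Branch closes: b and ¬b both at u.
Every branch closes; the branch above is one of them.

Unsatisfiable (every branch closes)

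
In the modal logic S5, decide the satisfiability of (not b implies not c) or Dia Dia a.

1. (not b implies not c) or Dia Dia a, u
2. Dia Dia a, u
3. Dia a, v
4. a, w
Accessibility: uRu, uRv, uRw, vRu, vRv, vRw, wRu, wRv, wRw

Satisfiable (open branch found)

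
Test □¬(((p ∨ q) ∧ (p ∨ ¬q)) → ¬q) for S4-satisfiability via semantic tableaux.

Satisfiable

1. □¬(((p ∨ q) ∧ (p ∨ ¬q)) → ¬q), 0
2. ¬(((p ∨ q) ∧ (p ∨ ¬q)) → ¬q), 0
3. (p ∨ q) ∧ (p ∨ ¬q), 0
4. q, 0
5. p ∨ q, 0
6. p ∨ ¬q, 0
7. p, 0
Accessibility: 0R0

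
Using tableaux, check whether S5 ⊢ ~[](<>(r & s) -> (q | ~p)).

Invalid (countermodel exists)

Tableau for the negation [](<>(r & s) -> (q | ~p)):
1. [](<>(r & s) -> (q | ~p)), 0
2. <>(r & s) -> (q | ~p), 0
3. q | ~p, 0
4. ~p, 0
Accessibility: 0R0
The negation has an open branch (countermodel exists).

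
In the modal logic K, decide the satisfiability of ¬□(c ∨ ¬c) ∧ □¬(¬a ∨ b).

Unsatisfiable

1. ¬□(c ∨ ¬c) ∧ □¬(¬a ∨ b), w0
2. ¬□(c ∨ ¬c), w0
3. □¬(¬a ∨ b), w0
4. ¬(c ∨ ¬c), w1
5. ¬c, w1
6. c, w1
Accessibility: w0Rw1
Branch closes: c and ¬c both at w1.
(One branch shown.) All branches close.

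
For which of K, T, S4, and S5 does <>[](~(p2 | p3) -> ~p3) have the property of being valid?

T-tableau for the negation ~<>[](~(p2 | p3) -> ~p3):
1. ~<>[](~(p2 | p3) -> ~p3), u
2. ~[](~(p2 | p3) -> ~p3), u   [~<>-rule on 1 via uRu]
3. ~(~(p2 | p3) -> ~p3), v   [~[]-rule on 2: fresh world v, uRv]
4. ~(p2 | p3), v   [~->-rule on 3]
5. p3, v   [~->-rule on 3]
6. ~p2, v   [~|-rule on 4]
7. ~p3, v   [~|-rule on 4]
Accessibility: uRu, uRv, vRv
Branch closes: p3 and ~p3 both at v.
Every branch closes (one shown): valid in T, hence also in S4, S5 (every theorem of T is a theorem of S4 and S5).
K-tableau for the negation ~<>[](~(p2 | p3) -> ~p3):
1. ~<>[](~(p2 | p3) -> ~p3), u
Complete open branch: countermodel on a K-frame, so not valid in K.

T, S4, S5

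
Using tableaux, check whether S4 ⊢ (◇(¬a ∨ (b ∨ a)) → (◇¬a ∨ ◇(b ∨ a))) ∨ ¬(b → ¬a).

Tableau for the negation ¬((◇(¬a ∨ (b ∨ a)) → (◇¬a ∨ ◇(b ∨ a))) ∨ ¬(b → ¬a)):
1. ¬((◇(¬a ∨ (b ∨ a)) → (◇¬a ∨ ◇(b ∨ a))) ∨ ¬(b → ¬a)), 0
2. ¬(◇(¬a ∨ (b ∨ a)) → (◇¬a ∨ ◇(b ∨ a))), 0
3. b → ¬a, 0
4. ◇(¬a ∨ (b ∨ a)), 0
5. ¬(◇¬a ∨ ◇(b ∨ a)), 0
6. ¬◇¬a, 0
7. ¬◇(b ∨ a), 0
8. a, 0
9. ¬(b ∨ a), 0
10. ¬b, 0
11. ¬a, 0
Accessibility: 0R0
Branch closes: a and ¬a both at 0.
All branches of the negation close; one closing branch shown above.

Yes, valid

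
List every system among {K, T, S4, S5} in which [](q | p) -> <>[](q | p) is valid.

T, S4, S5

K-tableau for the negation ~([](q | p) -> <>[](q | p)):
1. ~([](q | p) -> <>[](q | p)), u
2. [](q | p), u
3. ~<>[](q | p), u
Complete open branch: countermodel on a K-frame, so not valid in K.
T-tableau for the negation ~([](q | p) -> <>[](q | p)):
1. ~([](q | p) -> <>[](q | p)), u
2. [](q | p), u
3. ~<>[](q | p), u
4. q | p, u
5. ~[](q | p), u
6. p, u
7. ~(q | p), v
8. ~q, v
9. ~p, v
10. q | p, v
11. ~[](q | p), v
12. p, v
Accessibility: uRu, uRv, vRv
Branch closes: p and ~p both at v.
Every branch closes (one shown): valid in T, hence also in S4, S5 (every theorem of T is a theorem of S4 and S5).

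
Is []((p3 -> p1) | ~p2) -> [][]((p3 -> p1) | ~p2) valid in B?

Tableau for the negation ~([]((p3 -> p1) | ~p2) -> [][]((p3 -> p1) | ~p2)):
1. ~([]((p3 -> p1) | ~p2) -> [][]((p3 -> p1) | ~p2)), 0
2. []((p3 -> p1) | ~p2), 0
3. ~[][]((p3 -> p1) | ~p2), 0
4. (p3 -> p1) | ~p2, 0
5. ~p2, 0
6. ~[]((p3 -> p1) | ~p2), 1
7. (p3 -> p1) | ~p2, 1
8. ~p2, 1
9. ~((p3 -> p1) | ~p2), 2
10. ~(p3 -> p1), 2
11. p2, 2
12. p3, 2
13. ~p1, 2
Accessibility: 0R0, 0R1, 1R0, 1R1, 1R2, 2R1, 2R2
The negation has an open branch (countermodel exists).

Invalid (countermodel exists)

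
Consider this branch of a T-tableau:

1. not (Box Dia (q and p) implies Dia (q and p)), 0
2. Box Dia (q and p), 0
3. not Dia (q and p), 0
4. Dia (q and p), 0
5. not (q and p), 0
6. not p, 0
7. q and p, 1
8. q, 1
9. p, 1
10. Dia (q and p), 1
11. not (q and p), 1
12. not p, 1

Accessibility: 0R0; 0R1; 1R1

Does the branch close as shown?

Both p and not p appear at 1.

Closed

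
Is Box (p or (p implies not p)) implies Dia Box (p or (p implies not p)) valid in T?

Tableau for the negation not (Box (p or (p implies not p)) implies Dia Box (p or (p implies not p))):
1. not (Box (p or (p implies not p)) implies Dia Box (p or (p implies not p))), w0
2. Box (p or (p implies not p)), w0
3. not Dia Box (p or (p implies not p)), w0
4. p or (p implies not p), w0
5. not Box (p or (p implies not p)), w0
6. p implies not p, w0
7. not p, w0
8. not (p or (p implies not p)), w1
9. not p, w1
10. not (p implies not p), w1
11. p, w1
Accessibility: w0Rw0, w0Rw1, w1Rw1
Branch closes: p and not p both at w1.
Every branch of the negation's tableau closes; the branch above is one of them.

Yes, valid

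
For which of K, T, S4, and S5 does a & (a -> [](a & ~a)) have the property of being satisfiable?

T-tableau for the formula:
1. a & (a -> [](a & ~a)), 0
2. a, 0   [&-rule on 1]
3. a -> [](a & ~a), 0   [&-rule on 1]
4. [](a & ~a), 0   [->-rule on 3 (branches; this branch)]
5. a & ~a, 0   [[]-rule on 4 via 0R0]
6. ~a, 0   [&-rule on 5]
Accessibility: 0R0
Branch closes: a and ~a both at 0.
Every branch closes (one shown): unsatisfiable in T, hence also in S4, S5 (every S4/S5-frame is a T-frame).
K-tableau for the formula:
1. a & (a -> [](a & ~a)), 0
2. a, 0   [&-rule on 1]
3. a -> [](a & ~a), 0   [&-rule on 1]
4. [](a & ~a), 0   [->-rule on 3 (branches; this branch)]
Complete open branch: satisfiable in K.

K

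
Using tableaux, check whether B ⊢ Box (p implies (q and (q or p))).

Tableau for the negation not Box (p implies (q and (q or p))):
1. not Box (p implies (q and (q or p))), u
2. not (p implies (q and (q or p))), v
3. p, v
4. not (q and (q or p)), v
5. not q, v
Accessibility: uRu, uRv, vRu, vRv
The negation has an open branch (countermodel exists).

No, not valid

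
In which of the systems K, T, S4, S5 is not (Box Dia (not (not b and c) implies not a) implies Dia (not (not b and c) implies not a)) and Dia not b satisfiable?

K

K-tableau for the formula:
1. not (Box Dia (not (not b and c) implies not a) implies Dia (not (not b and c) implies not a)) and Dia not b, w0
2. not (Box Dia (not (not b and c) implies not a) implies Dia (not (not b and c) implies not a)), w0
3. Dia not b, w0
4. Box Dia (not (not b and c) implies not a), w0
5. not Dia (not (not b and c) implies not a), w0
6. not b, w1
7. Dia (not (not b and c) implies not a), w1
8. not (not (not b and c) implies not a), w1
9. not (not b and c), w1
10. a, w1
11. not c, w1
12. not (not b and c) implies not a, w2
13. not a, w2
Accessibility: w0Rw1, w1Rw2
Complete open branch: satisfiable in K.
T-tableau for the formula:
1. not (Box Dia (not (not b and c) implies not a) implies Dia (not (not b and c) implies not a)) and Dia not b, w0
2. not (Box Dia (not (not b and c) implies not a) implies Dia (not (not b and c) implies not a)), w0
3. Dia not b, w0
4. Box Dia (not (not b and c) implies not a), w0
5. not Dia (not (not b and c) implies not a), w0
6. Dia (not (not b and c) implies not a), w0
7. not (not (not b and c) implies not a), w0
8. not (not b and c), w0
9. a, w0
10. not c, w0
11. not b, w1
12. Dia (not (not b and c) implies not a), w1
13. not (not (not b and c) implies not a), w1
14. not (not b and c), w1
15. a, w1
16. not c, w1
17. not (not b and c) implies not a, w2
18. Dia (not (not b and c) implies not a), w2
19. not (not (not b and c) implies not a), w2
20. not (not b and c), w2
21. a, w2
22. not b and c, w2
23. not b, w2
24. c, w2
25. not c, w2
Accessibility: w0Rw0, w0Rw1, w0Rw2, w1Rw1, w2Rw2
Branch closes: c and not c both at w2.
Every branch closes (one shown): unsatisfiable in T, hence also in S4, S5 (every S4/S5-frame is a T-frame).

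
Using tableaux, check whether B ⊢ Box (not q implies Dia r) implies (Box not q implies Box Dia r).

Valid

Tableau for the negation not (Box (not q implies Dia r) implies (Box not q implies Box Dia r)):
1. not (Box (not q implies Dia r) implies (Box not q implies Box Dia r)), 0
2. Box (not q implies Dia r), 0   [neg-implies-rule on 1]
3. not (Box not q implies Box Dia r), 0   [neg-implies-rule on 1]
4. Box not q, 0   [neg-implies-rule on 3]
5. not Box Dia r, 0   [neg-implies-rule on 3]
6. not q implies Dia r, 0   [Box-rule on 2 via 0R0]
7. not q, 0   [Box-rule on 4 via 0R0]
8. Dia r, 0   [implies-rule on 6 (branches; this branch)]
9. not Dia r, 1   [neg-Box-rule on 5: fresh world 1, 0R1]
10. not q implies Dia r, 1   [Box-rule on 2 via 0R1]
11. not q, 1   [Box-rule on 4 via 0R1]
12. not r, 0   [neg-Dia-rule on 9 via 1R0]
13. not r, 1   [neg-Dia-rule on 9 via 1R1]
14. Dia r, 1   [implies-rule on 10 (branches; this branch)]
15. r, 2   [Dia-rule on 8: fresh world 2, 0R2]
16. not q implies Dia r, 2   [Box-rule on 2 via 0R2]
17. not q, 2   [Box-rule on 4 via 0R2]
18. Dia r, 2   [implies-rule on 16 (branches; this branch)]
19. r, 3   [Dia-rule on 14: fresh world 3, 1R3]
20. not r, 3   [neg-Dia-rule on 9 via 1R3]
Accessibility: 0R0, 0R1, 0R2, 1R0, 1R1, 1R3, 2R0, 2R2, 3R1, 3R3
Branch closes: r and not r both at 3.
All branches of the negation close; one closing branch shown above.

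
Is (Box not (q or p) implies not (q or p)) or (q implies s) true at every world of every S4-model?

Valid

Tableau for the negation not ((Box not (q or p) implies not (q or p)) or (q implies s)):
1. not ((Box not (q or p) implies not (q or p)) or (q implies s)), w0
2. not (Box not (q or p) implies not (q or p)), w0
3. not (q implies s), w0
4. Box not (q or p), w0
5. q or p, w0
6. q, w0
7. not s, w0
8. not (q or p), w0
9. not q, w0
10. not p, w0
Accessibility: w0Rw0
Branch closes: q and not q both at w0.
All branches of the negation close; one closing branch shown above.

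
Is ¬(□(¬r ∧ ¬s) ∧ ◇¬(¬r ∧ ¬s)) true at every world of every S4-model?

Tableau for the negation □(¬r ∧ ¬s) ∧ ◇¬(¬r ∧ ¬s):
1. □(¬r ∧ ¬s) ∧ ◇¬(¬r ∧ ¬s), u
2. □(¬r ∧ ¬s), u   [∧-rule on 1]
3. ◇¬(¬r ∧ ¬s), u   [∧-rule on 1]
4. ¬r ∧ ¬s, u   [□-rule on 2 via uRu]
5. ¬r, u   [∧-rule on 4]
6. ¬s, u   [∧-rule on 4]
7. ¬(¬r ∧ ¬s), v   [◇-rule on 3: fresh world v, uRv]
8. ¬r ∧ ¬s, v   [□-rule on 2 via uRv]
9. ¬r, v   [∧-rule on 8]
10. ¬s, v   [∧-rule on 8]
11. s, v   [¬∧-rule on 7 (branches; this branch)]
Accessibility: uRu, uRv, vRv
Branch closes: s and ¬s both at v.
Every branch of the negation's tableau closes; the branch above is one of them.

Valid in S4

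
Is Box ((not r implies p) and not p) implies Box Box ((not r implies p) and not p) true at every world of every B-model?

No, not valid

Tableau for the negation not (Box ((not r implies p) and not p) implies Box Box ((not r implies p) and not p)):
1. not (Box ((not r implies p) and not p) implies Box Box ((not r implies p) and not p)), w0
2. Box ((not r implies p) and not p), w0   [neg-implies-rule on 1]
3. not Box Box ((not r implies p) and not p), w0   [neg-implies-rule on 1]
4. (not r implies p) and not p, w0   [Box-rule on 2 via w0Rw0]
5. not r implies p, w0   [and-rule on 4]
6. not p, w0   [and-rule on 4]
7. r, w0   [implies-rule on 5 (branches; this branch)]
8. not Box ((not r implies p) and not p), w1   [neg-Box-rule on 3: fresh world w1, w0Rw1]
9. (not r implies p) and not p, w1   [Box-rule on 2 via w0Rw1]
10. not r implies p, w1   [and-rule on 9]
11. not p, w1   [and-rule on 9]
12. r, w1   [implies-rule on 10 (branches; this branch)]
13. not ((not r implies p) and not p), w2   [neg-Box-rule on 8: fresh world w2, w1Rw2]
14. p, w2   [neg-and-rule on 13 (branches; this branch)]
Accessibility: w0Rw0, w0Rw1, w1Rw0, w1Rw1, w1Rw2, w2Rw1, w2Rw2
The negation has an open branch (countermodel exists).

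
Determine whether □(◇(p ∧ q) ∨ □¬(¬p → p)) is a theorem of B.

Invalid (countermodel exists)

Tableau for the negation ¬□(◇(p ∧ q) ∨ □¬(¬p → p)):
1. ¬□(◇(p ∧ q) ∨ □¬(¬p → p)), u
2. ¬(◇(p ∧ q) ∨ □¬(¬p → p)), v   [¬□-rule on 1: fresh world v, uRv]
3. ¬◇(p ∧ q), v   [¬∨-rule on 2]
4. ¬□¬(¬p → p), v   [¬∨-rule on 2]
5. ¬(p ∧ q), u   [¬◇-rule on 3 via vRu]
6. ¬(p ∧ q), v   [¬◇-rule on 3 via vRv]
7. ¬q, u   [¬∧-rule on 5 (branches; this branch)]
8. ¬q, v   [¬∧-rule on 6 (branches; this branch)]
9. ¬p → p, w   [¬□-rule on 4: fresh world w, vRw]
10. ¬(p ∧ q), w   [¬◇-rule on 3 via vRw]
11. p, w   [→-rule on 9 (branches; this branch)]
12. ¬q, w   [¬∧-rule on 10 (branches; this branch)]
Accessibility: uRu, uRv, vRu, vRv, vRw, wRv, wRw
The negation has an open branch (countermodel exists).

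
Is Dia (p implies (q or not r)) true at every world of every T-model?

Tableau for the negation not Dia (p implies (q or not r)):
1. not Dia (p implies (q or not r)), u
2. not (p implies (q or not r)), u
3. p, u
4. not (q or not r), u
5. not q, u
6. r, u
Accessibility: uRu
The negation has an open branch (countermodel exists).

No, not valid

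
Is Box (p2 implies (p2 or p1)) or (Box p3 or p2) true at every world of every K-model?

Yes, valid

Tableau for the negation not (Box (p2 implies (p2 or p1)) or (Box p3 or p2)):
1. not (Box (p2 implies (p2 or p1)) or (Box p3 or p2)), u
2. not Box (p2 implies (p2 or p1)), u
3. not (Box p3 or p2), u
4. not Box p3, u
5. not p2, u
6. not (p2 implies (p2 or p1)), v
7. p2, v
8. not (p2 or p1), v
9. not p2, v
10. not p1, v
Accessibility: uRv
Branch closes: p2 and not p2 both at v.
Every branch of the negation's tableau closes; the branch above is one of them.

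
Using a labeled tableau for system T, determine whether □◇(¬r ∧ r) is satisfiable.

Unsatisfiable

1. □◇(¬r ∧ r), w0
2. ◇(¬r ∧ r), w0   [□-rule on 1 via w0Rw0]
3. ¬r ∧ r, w1   [◇-rule on 2: fresh world w1, w0Rw1]
4. ¬r, w1   [∧-rule on 3]
5. r, w1   [∧-rule on 3]
Accessibility: w0Rw0, w0Rw1, w1Rw1
Branch closes: r and ¬r both at w1.
(One branch shown.) All branches close.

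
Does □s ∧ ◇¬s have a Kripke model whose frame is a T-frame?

1. □s ∧ ◇¬s, 0
2. □s, 0   [∧-rule on 1]
3. ◇¬s, 0   [∧-rule on 1]
4. s, 0   [□-rule on 2 via 0R0]
5. ¬s, 1   [◇-rule on 3: fresh world 1, 0R1]
6. s, 1   [□-rule on 2 via 0R1]
Accessibility: 0R0, 0R1, 1R1
Branch closes: s and ¬s both at 1.
Every branch closes; the branch above is one of them.

No, unsatisfiable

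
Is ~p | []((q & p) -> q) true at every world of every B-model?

Valid in B

Tableau for the negation ~(~p | []((q & p) -> q)):
1. ~(~p | []((q & p) -> q)), u
2. p, u
3. ~[]((q & p) -> q), u
4. ~((q & p) -> q), v
5. q & p, v
6. ~q, v
7. q, v
8. p, v
Accessibility: uRu, uRv, vRu, vRv
Branch closes: q and ~q both at v.
All branches of the negation close; one closing branch shown above.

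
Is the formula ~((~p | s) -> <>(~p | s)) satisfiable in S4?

Unsatisfiable (every branch closes)

1. ~((~p | s) -> <>(~p | s)), u
2. ~p | s, u
3. ~<>(~p | s), u
4. ~(~p | s), u
5. p, u
6. ~s, u
7. s, u
Accessibility: uRu
Branch closes: s and ~s both at u.
(One branch shown.) All branches close.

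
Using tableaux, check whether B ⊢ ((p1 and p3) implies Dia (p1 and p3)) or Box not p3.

Tableau for the negation not (((p1 and p3) implies Dia (p1 and p3)) or Box not p3):
1. not (((p1 and p3) implies Dia (p1 and p3)) or Box not p3), 0
2. not ((p1 and p3) implies Dia (p1 and p3)), 0
3. not Box not p3, 0
4. p1 and p3, 0
5. not Dia (p1 and p3), 0
6. p1, 0
7. p3, 0
8. not (p1 and p3), 0
9. not p3, 0
Accessibility: 0R0
Branch closes: p3 and not p3 both at 0.
Every branch of the negation's tableau closes; the branch above is one of them.

Valid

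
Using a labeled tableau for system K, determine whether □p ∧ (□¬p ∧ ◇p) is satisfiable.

No, unsatisfiable

1. □p ∧ (□¬p ∧ ◇p), 0
2. □p, 0
3. □¬p ∧ ◇p, 0
4. □¬p, 0
5. ◇p, 0
6. p, 1
7. ¬p, 1
Accessibility: 0R1
Branch closes: p and ¬p both at 1.
Every branch closes; the branch above is one of them.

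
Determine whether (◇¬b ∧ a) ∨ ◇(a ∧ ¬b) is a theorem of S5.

Not valid

Tableau for the negation ¬((◇¬b ∧ a) ∨ ◇(a ∧ ¬b)):
1. ¬((◇¬b ∧ a) ∨ ◇(a ∧ ¬b)), w0
2. ¬(◇¬b ∧ a), w0
3. ¬◇(a ∧ ¬b), w0
4. ¬(a ∧ ¬b), w0
5. ¬a, w0
6. b, w0
Accessibility: w0Rw0
The negation has an open branch (countermodel exists).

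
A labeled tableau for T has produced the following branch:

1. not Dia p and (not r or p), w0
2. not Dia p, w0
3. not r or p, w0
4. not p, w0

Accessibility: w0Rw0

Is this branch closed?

Open

No atom appears with both signs at the same world.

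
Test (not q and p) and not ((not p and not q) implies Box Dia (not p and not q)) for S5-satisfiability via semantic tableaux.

1. (not q and p) and not ((not p and not q) implies Box Dia (not p and not q)), u
2. not q and p, u
3. not ((not p and not q) implies Box Dia (not p and not q)), u
4. not q, u
5. p, u
6. not p and not q, u
7. not Box Dia (not p and not q), u
8. not p, u
Accessibility: uRu
Branch closes: p and not p both at u.
Every branch closes; the branch above is one of them.

Unsatisfiable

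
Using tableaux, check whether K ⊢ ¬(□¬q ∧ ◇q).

Valid in K

Tableau for the negation □¬q ∧ ◇q:
1. □¬q ∧ ◇q, 0
2. □¬q, 0
3. ◇q, 0
4. q, 1
5. ¬q, 1
Accessibility: 0R1
Branch closes: q and ¬q both at 1.
Every branch of the negation's tableau closes; the branch above is one of them.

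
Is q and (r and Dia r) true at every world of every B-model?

Tableau for the negation not (q and (r and Dia r)):
1. not (q and (r and Dia r)), w0
2. not (r and Dia r), w0
3. not Dia r, w0
4. not r, w0
Accessibility: w0Rw0
The negation has an open branch (countermodel exists).

No, not valid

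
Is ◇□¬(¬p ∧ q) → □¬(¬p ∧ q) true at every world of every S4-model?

Tableau for the negation ¬(◇□¬(¬p ∧ q) → □¬(¬p ∧ q)):
1. ¬(◇□¬(¬p ∧ q) → □¬(¬p ∧ q)), 0
2. ◇□¬(¬p ∧ q), 0   [¬→-rule on 1]
3. ¬□¬(¬p ∧ q), 0   [¬→-rule on 1]
4. □¬(¬p ∧ q), 1   [◇-rule on 2: fresh world 1, 0R1]
5. ¬(¬p ∧ q), 1   [□-rule on 4 via 1R1]
6. ¬q, 1   [¬∧-rule on 5 (branches; this branch)]
7. ¬p ∧ q, 2   [¬□-rule on 3: fresh world 2, 0R2]
8. ¬p, 2   [∧-rule on 7]
9. q, 2   [∧-rule on 7]
Accessibility: 0R0, 0R1, 0R2, 1R1, 2R2
The negation has an open branch (countermodel exists).

Invalid (countermodel exists)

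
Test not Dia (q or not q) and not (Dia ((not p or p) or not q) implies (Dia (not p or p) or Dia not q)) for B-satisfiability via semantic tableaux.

1. not Dia (q or not q) and not (Dia ((not p or p) or not q) implies (Dia (not p or p) or Dia not q)), w0
2. not Dia (q or not q), w0
3. not (Dia ((not p or p) or not q) implies (Dia (not p or p) or Dia not q)), w0
4. Dia ((not p or p) or not q), w0
5. not (Dia (not p or p) or Dia not q), w0
6. not Dia (not p or p), w0
7. not Dia not q, w0
8. not (q or not q), w0
9. not q, w0
10. q, w0
Accessibility: w0Rw0
Branch closes: q and not q both at w0.
Every branch closes; the branch above is one of them.

No, unsatisfiable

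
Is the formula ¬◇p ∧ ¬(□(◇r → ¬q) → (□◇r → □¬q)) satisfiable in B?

1. ¬◇p ∧ ¬(□(◇r → ¬q) → (□◇r → □¬q)), 0
2. ¬◇p, 0   [∧-rule on 1]
3. ¬(□(◇r → ¬q) → (□◇r → □¬q)), 0   [∧-rule on 1]
4. □(◇r → ¬q), 0   [¬→-rule on 3]
5. ¬(□◇r → □¬q), 0   [¬→-rule on 3]
6. □◇r, 0   [¬→-rule on 5]
7. ¬□¬q, 0   [¬→-rule on 5]
8. ¬p, 0   [¬◇-rule on 2 via 0R0]
9. ◇r → ¬q, 0   [□-rule on 4 via 0R0]
10. ◇r, 0   [□-rule on 6 via 0R0]
11. ¬q, 0   [→-rule on 9 (branches; this branch)]
12. q, 1   [¬□-rule on 7: fresh world 1, 0R1]
13. ¬p, 1   [¬◇-rule on 2 via 0R1]
14. ◇r → ¬q, 1   [□-rule on 4 via 0R1]
15. ◇r, 1   [□-rule on 6 via 0R1]
16. ¬◇r, 1   [→-rule on 14 (branches; this branch)]
17. ¬r, 0   [¬◇-rule on 16 via 1R0]
18. ¬r, 1   [¬◇-rule on 16 via 1R1]
19. r, 2   [◇-rule on 10: fresh world 2, 0R2]
20. ¬p, 2   [¬◇-rule on 2 via 0R2]
21. ◇r → ¬q, 2   [□-rule on 4 via 0R2]
22. ◇r, 2   [□-rule on 6 via 0R2]
23. ¬q, 2   [→-rule on 21 (branches; this branch)]
24. r, 3   [◇-rule on 15: fresh world 3, 1R3]
25. ¬r, 3   [¬◇-rule on 16 via 1R3]
Accessibility: 0R0, 0R1, 0R2, 1R0, 1R1, 1R3, 2R0, 2R2, 3R1, 3R3
Branch closes: r and ¬r both at 3.
Every branch closes; the branch above is one of them.

Unsatisfiable (every branch closes)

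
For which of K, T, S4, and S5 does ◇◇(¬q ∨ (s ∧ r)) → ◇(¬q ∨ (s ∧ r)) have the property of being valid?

S4, S5

S4-tableau for the negation ¬(◇◇(¬q ∨ (s ∧ r)) → ◇(¬q ∨ (s ∧ r))):
1. ¬(◇◇(¬q ∨ (s ∧ r)) → ◇(¬q ∨ (s ∧ r))), u
2. ◇◇(¬q ∨ (s ∧ r)), u   [¬→-rule on 1]
3. ¬◇(¬q ∨ (s ∧ r)), u   [¬→-rule on 1]
4. ¬(¬q ∨ (s ∧ r)), u   [¬◇-rule on 3 via uRu]
5. q, u   [¬∨-rule on 4]
6. ¬(s ∧ r), u   [¬∨-rule on 4]
7. ¬r, u   [¬∧-rule on 6 (branches; this branch)]
8. ◇(¬q ∨ (s ∧ r)), v   [◇-rule on 2: fresh world v, uRv]
9. ¬(¬q ∨ (s ∧ r)), v   [¬◇-rule on 3 via uRv]
10. q, v   [¬∨-rule on 9]
11. ¬(s ∧ r), v   [¬∨-rule on 9]
12. ¬r, v   [¬∧-rule on 11 (branches; this branch)]
13. ¬q ∨ (s ∧ r), w   [◇-rule on 8: fresh world w, vRw]
14. ¬(¬q ∨ (s ∧ r)), w   [¬◇-rule on 3 via uRw]
15. q, w   [¬∨-rule on 14]
16. ¬(s ∧ r), w   [¬∨-rule on 14]
17. s ∧ r, w   [∨-rule on 13 (branches; this branch)]
18. s, w   [∧-rule on 17]
19. r, w   [∧-rule on 17]
20. ¬r, w   [¬∧-rule on 16 (branches; this branch)]
Accessibility: uRu, uRv, uRw, vRv, vRw, wRw
Branch closes: r and ¬r both at w.
Every branch closes (one shown): valid in S4, hence also in S5 (every theorem of S4 is a theorem of S5).
T-tableau for the negation ¬(◇◇(¬q ∨ (s ∧ r)) → ◇(¬q ∨ (s ∧ r))):
1. ¬(◇◇(¬q ∨ (s ∧ r)) → ◇(¬q ∨ (s ∧ r))), u
2. ◇◇(¬q ∨ (s ∧ r)), u   [¬→-rule on 1]
3. ¬◇(¬q ∨ (s ∧ r)), u   [¬→-rule on 1]
4. ¬(¬q ∨ (s ∧ r)), u   [¬◇-rule on 3 via uRu]
5. q, u   [¬∨-rule on 4]
6. ¬(s ∧ r), u   [¬∨-rule on 4]
7. ¬r, u   [¬∧-rule on 6 (branches; this branch)]
8. ◇(¬q ∨ (s ∧ r)), v   [◇-rule on 2: fresh world v, uRv]
9. ¬(¬q ∨ (s ∧ r)), v   [¬◇-rule on 3 via uRv]
10. q, v   [¬∨-rule on 9]
11. ¬(s ∧ r), v   [¬∨-rule on 9]
12. ¬r, v   [¬∧-rule on 11 (branches; this branch)]
13. ¬q ∨ (s ∧ r), w   [◇-rule on 8: fresh world w, vRw]
14. s ∧ r, w   [∨-rule on 13 (branches; this branch)]
15. s, w   [∧-rule on 14]
16. r, w   [∧-rule on 14]
Accessibility: uRu, uRv, vRv, vRw, wRw
Complete open branch: countermodel on a T-frame, so not valid in T, nor in K (the same frame is also a K-frame).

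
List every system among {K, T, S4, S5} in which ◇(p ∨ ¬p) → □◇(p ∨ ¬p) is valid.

T, S4, S5

T-tableau for the negation ¬(◇(p ∨ ¬p) → □◇(p ∨ ¬p)):
1. ¬(◇(p ∨ ¬p) → □◇(p ∨ ¬p)), 0
2. ◇(p ∨ ¬p), 0
3. ¬□◇(p ∨ ¬p), 0
4. p ∨ ¬p, 1
5. ¬p, 1
6. ¬◇(p ∨ ¬p), 2
7. ¬(p ∨ ¬p), 2
8. ¬p, 2
9. p, 2
Accessibility: 0R0, 0R1, 0R2, 1R1, 2R2
Branch closes: p and ¬p both at 2.
Every branch closes (one shown): valid in T, hence also in S4, S5 (every theorem of T is a theorem of S4 and S5).
K-tableau for the negation ¬(◇(p ∨ ¬p) → □◇(p ∨ ¬p)):
1. ¬(◇(p ∨ ¬p) → □◇(p ∨ ¬p)), 0
2. ◇(p ∨ ¬p), 0
3. ¬□◇(p ∨ ¬p), 0
4. p ∨ ¬p, 1
5. ¬p, 1
6. ¬◇(p ∨ ¬p), 2
Accessibility: 0R1, 0R2
Complete open branch: countermodel on a K-frame, so not valid in K.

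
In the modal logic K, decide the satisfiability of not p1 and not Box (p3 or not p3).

1. not p1 and not Box (p3 or not p3), u
2. not p1, u
3. not Box (p3 or not p3), u
4. not (p3 or not p3), v
5. not p3, v
6. p3, v
Accessibility: uRv
Branch closes: p3 and not p3 both at v.
All branches of the tableau close; one closing branch shown above.

No, unsatisfiable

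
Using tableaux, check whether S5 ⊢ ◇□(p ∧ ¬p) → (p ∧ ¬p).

Tableau for the negation ¬(◇□(p ∧ ¬p) → (p ∧ ¬p)):
1. ¬(◇□(p ∧ ¬p) → (p ∧ ¬p)), w0
2. ◇□(p ∧ ¬p), w0
3. ¬(p ∧ ¬p), w0
4. p, w0
5. □(p ∧ ¬p), w1
6. p ∧ ¬p, w0
7. ¬p, w0
Accessibility: w0Rw0, w0Rw1, w1Rw0, w1Rw1
Branch closes: p and ¬p both at w0.
All branches of the negation close; one closing branch shown above.

Valid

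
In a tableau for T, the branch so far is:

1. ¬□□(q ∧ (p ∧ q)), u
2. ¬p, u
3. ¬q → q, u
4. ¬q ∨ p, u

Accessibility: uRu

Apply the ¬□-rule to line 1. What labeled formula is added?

a fresh world v with uRv, and ¬□(q ∧ (p ∧ q)) at v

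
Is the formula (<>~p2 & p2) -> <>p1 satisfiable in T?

Yes, satisfiable

1. (<>~p2 & p2) -> <>p1, w0
2. <>p1, w0
3. p1, w1
Accessibility: w0Rw0, w0Rw1, w1Rw1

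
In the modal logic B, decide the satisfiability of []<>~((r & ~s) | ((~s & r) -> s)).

1. []<>~((r & ~s) | ((~s & r) -> s)), u
2. <>~((r & ~s) | ((~s & r) -> s)), u
3. ~((r & ~s) | ((~s & r) -> s)), v
4. ~(r & ~s), v
5. ~((~s & r) -> s), v
6. ~s & r, v
7. ~s, v
8. r, v
9. <>~((r & ~s) | ((~s & r) -> s)), v
10. s, v
Accessibility: uRu, uRv, vRu, vRv
Branch closes: s and ~s both at v.
Every branch closes; the branch above is one of them.

Unsatisfiable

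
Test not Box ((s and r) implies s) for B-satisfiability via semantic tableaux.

Unsatisfiable

1. not Box ((s and r) implies s), 0
2. not ((s and r) implies s), 1
3. s and r, 1
4. not s, 1
5. s, 1
6. r, 1
Accessibility: 0R0, 0R1, 1R0, 1R1
Branch closes: s and not s both at 1.
All branches of the tableau close; one closing branch shown above.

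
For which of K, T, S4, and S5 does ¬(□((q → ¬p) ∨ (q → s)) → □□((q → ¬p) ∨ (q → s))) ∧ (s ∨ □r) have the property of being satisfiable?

S4-tableau for the formula:
1. ¬(□((q → ¬p) ∨ (q → s)) → □□((q → ¬p) ∨ (q → s))) ∧ (s ∨ □r), w0
2. ¬(□((q → ¬p) ∨ (q → s)) → □□((q → ¬p) ∨ (q → s))), w0   [∧-rule on 1]
3. s ∨ □r, w0   [∧-rule on 1]
4. □((q → ¬p) ∨ (q → s)), w0   [¬→-rule on 2]
5. ¬□□((q → ¬p) ∨ (q → s)), w0   [¬→-rule on 2]
6. (q → ¬p) ∨ (q → s), w0   [□-rule on 4 via w0Rw0]
7. □r, w0   [∨-rule on 3 (branches; this branch)]
8. r, w0   [□-rule on 7 via w0Rw0]
9. q → s, w0   [∨-rule on 6 (branches; this branch)]
10. s, w0   [→-rule on 9 (branches; this branch)]
11. ¬□((q → ¬p) ∨ (q → s)), w1   [¬□-rule on 5: fresh world w1, w0Rw1]
12. (q → ¬p) ∨ (q → s), w1   [□-rule on 4 via w0Rw1]
13. r, w1   [□-rule on 7 via w0Rw1]
14. q → s, w1   [∨-rule on 12 (branches; this branch)]
15. s, w1   [→-rule on 14 (branches; this branch)]
16. ¬((q → ¬p) ∨ (q → s)), w2   [¬□-rule on 11: fresh world w2, w1Rw2]
17. ¬(q → ¬p), w2   [¬∨-rule on 16]
18. ¬(q → s), w2   [¬∨-rule on 16]
19. q, w2   [¬→-rule on 17]
20. p, w2   [¬→-rule on 17]
21. ¬s, w2   [¬→-rule on 18]
22. (q → ¬p) ∨ (q → s), w2   [□-rule on 4 via w0Rw2]
23. r, w2   [□-rule on 7 via w0Rw2]
24. q → s, w2   [∨-rule on 22 (branches; this branch)]
25. s, w2   [→-rule on 24 (branches; this branch)]
Accessibility: w0Rw0, w0Rw1, w0Rw2, w1Rw1, w1Rw2, w2Rw2
Branch closes: s and ¬s both at w2.
Every branch closes (one shown): unsatisfiable in S4, hence also in S5 (every S5-frame is an S4-frame).
T-tableau for the formula:
1. ¬(□((q → ¬p) ∨ (q → s)) → □□((q → ¬p) ∨ (q → s))) ∧ (s ∨ □r), w0
2. ¬(□((q → ¬p) ∨ (q → s)) → □□((q → ¬p) ∨ (q → s))), w0   [∧-rule on 1]
3. s ∨ □r, w0   [∧-rule on 1]
4. □((q → ¬p) ∨ (q → s)), w0   [¬→-rule on 2]
5. ¬□□((q → ¬p) ∨ (q → s)), w0   [¬→-rule on 2]
6. (q → ¬p) ∨ (q → s), w0   [□-rule on 4 via w0Rw0]
7. □r, w0   [∨-rule on 3 (branches; this branch)]
8. r, w0   [□-rule on 7 via w0Rw0]
9. q → s, w0   [∨-rule on 6 (branches; this branch)]
10. s, w0   [→-rule on 9 (branches; this branch)]
11. ¬□((q → ¬p) ∨ (q → s)), w1   [¬□-rule on 5: fresh world w1, w0Rw1]
12. (q → ¬p) ∨ (q → s), w1   [□-rule on 4 via w0Rw1]
13. r, w1   [□-rule on 7 via w0Rw1]
14. q → s, w1   [∨-rule on 12 (branches; this branch)]
15. s, w1   [→-rule on 14 (branches; this branch)]
16. ¬((q → ¬p) ∨ (q → s)), w2   [¬□-rule on 11: fresh world w2, w1Rw2]
17. ¬(q → ¬p), w2   [¬∨-rule on 16]
18. ¬(q → s), w2   [¬∨-rule on 16]
19. q, w2   [¬→-rule on 17]
20. p, w2   [¬→-rule on 17]
21. ¬s, w2   [¬→-rule on 18]
Accessibility: w0Rw0, w0Rw1, w1Rw1, w1Rw2, w2Rw2
Complete open branch: satisfiable in T, hence also in K (this T-model is also a K-model).

K, T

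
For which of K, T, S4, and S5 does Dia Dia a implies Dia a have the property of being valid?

S4-tableau for the negation not (Dia Dia a implies Dia a):
1. not (Dia Dia a implies Dia a), 0
2. Dia Dia a, 0
3. not Dia a, 0
4. not a, 0
5. Dia a, 1
6. not a, 1
7. a, 2
8. not a, 2
Accessibility: 0R0, 0R1, 0R2, 1R1, 1R2, 2R2
Branch closes: a and not a both at 2.
Every branch closes (one shown): valid in S4, hence also in S5 (every theorem of S4 is a theorem of S5).
T-tableau for the negation not (Dia Dia a implies Dia a):
1. not (Dia Dia a implies Dia a), 0
2. Dia Dia a, 0
3. not Dia a, 0
4. not a, 0
5. Dia a, 1
6. not a, 1
7. a, 2
Accessibility: 0R0, 0R1, 1R1, 1R2, 2R2
Complete open branch: countermodel on a T-frame, so not valid in T, nor in K (the same frame is also a K-frame).

S4, S5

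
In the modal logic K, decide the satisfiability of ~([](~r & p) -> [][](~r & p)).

Yes, satisfiable

1. ~([](~r & p) -> [][](~r & p)), u
2. [](~r & p), u   [~->-rule on 1]
3. ~[][](~r & p), u   [~->-rule on 1]
4. ~[](~r & p), v   [~[]-rule on 3: fresh world v, uRv]
5. ~r & p, v   [[]-rule on 2 via uRv]
6. ~r, v   [&-rule on 5]
7. p, v   [&-rule on 5]
8. ~(~r & p), w   [~[]-rule on 4: fresh world w, vRw]
9. ~p, w   [~&-rule on 8 (branches; this branch)]
Accessibility: uRv, vRw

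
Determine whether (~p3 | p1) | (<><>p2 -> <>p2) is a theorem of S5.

Valid

Tableau for the negation ~((~p3 | p1) | (<><>p2 -> <>p2)):
1. ~((~p3 | p1) | (<><>p2 -> <>p2)), 0
2. ~(~p3 | p1), 0
3. ~(<><>p2 -> <>p2), 0
4. p3, 0
5. ~p1, 0
6. <><>p2, 0
7. ~<>p2, 0
8. ~p2, 0
9. <>p2, 1
10. ~p2, 1
11. p2, 2
12. ~p2, 2
Accessibility: 0R0, 0R1, 0R2, 1R0, 1R1, 1R2, 2R0, 2R1, 2R2
Branch closes: p2 and ~p2 both at 2.
Every branch of the negation's tableau closes; the branch above is one of them.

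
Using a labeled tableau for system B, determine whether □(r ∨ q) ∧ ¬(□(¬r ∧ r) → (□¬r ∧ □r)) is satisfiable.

1. □(r ∨ q) ∧ ¬(□(¬r ∧ r) → (□¬r ∧ □r)), u
2. □(r ∨ q), u
3. ¬(□(¬r ∧ r) → (□¬r ∧ □r)), u
4. □(¬r ∧ r), u
5. ¬(□¬r ∧ □r), u
6. r ∨ q, u
7. ¬r ∧ r, u
8. ¬r, u
9. r, u
Accessibility: uRu
Branch closes: r and ¬r both at u.
All branches of the tableau close; one closing branch shown above.

No, unsatisfiable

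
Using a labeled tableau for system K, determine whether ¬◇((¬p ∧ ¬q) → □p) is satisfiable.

1. ¬◇((¬p ∧ ¬q) → □p), 0

Satisfiable (open branch found)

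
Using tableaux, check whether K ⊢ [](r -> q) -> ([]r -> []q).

Tableau for the negation ~([](r -> q) -> ([]r -> []q)):
1. ~([](r -> q) -> ([]r -> []q)), u
2. [](r -> q), u   [~->-rule on 1]
3. ~([]r -> []q), u   [~->-rule on 1]
4. []r, u   [~->-rule on 3]
5. ~[]q, u   [~->-rule on 3]
6. ~q, v   [~[]-rule on 5: fresh world v, uRv]
7. r -> q, v   [[]-rule on 2 via uRv]
8. r, v   [[]-rule on 4 via uRv]
9. q, v   [->-rule on 7 (branches; this branch)]
Accessibility: uRv
Branch closes: q and ~q both at v.
All branches of the negation close; one closing branch shown above.

Yes, valid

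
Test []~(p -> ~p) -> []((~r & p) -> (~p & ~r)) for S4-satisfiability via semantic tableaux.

Yes, satisfiable

1. []~(p -> ~p) -> []((~r & p) -> (~p & ~r)), w0
2. []((~r & p) -> (~p & ~r)), w0
3. (~r & p) -> (~p & ~r), w0
4. ~p & ~r, w0
5. ~p, w0
6. ~r, w0
Accessibility: w0Rw0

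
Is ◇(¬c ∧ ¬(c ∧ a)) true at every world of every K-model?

No, not valid

Tableau for the negation ¬◇(¬c ∧ ¬(c ∧ a)):
1. ¬◇(¬c ∧ ¬(c ∧ a)), 0
The negation has an open branch (countermodel exists).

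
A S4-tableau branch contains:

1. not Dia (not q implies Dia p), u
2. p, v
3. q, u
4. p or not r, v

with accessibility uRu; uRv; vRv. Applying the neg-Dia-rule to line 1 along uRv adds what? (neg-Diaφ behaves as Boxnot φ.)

neg-Diaφ behaves as Boxnot φ: propagate the negated body to each accessible world.

not (not q implies Dia p), v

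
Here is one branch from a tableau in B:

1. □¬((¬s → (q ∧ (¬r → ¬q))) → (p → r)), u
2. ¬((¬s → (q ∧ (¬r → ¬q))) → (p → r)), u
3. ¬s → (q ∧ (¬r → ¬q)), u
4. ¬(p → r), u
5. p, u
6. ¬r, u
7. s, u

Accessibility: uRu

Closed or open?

There is no literal clash: for every atom and world, at most one sign appears.

Open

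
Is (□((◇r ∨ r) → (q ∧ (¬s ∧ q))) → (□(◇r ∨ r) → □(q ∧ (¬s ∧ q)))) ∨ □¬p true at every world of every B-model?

Valid

Tableau for the negation ¬((□((◇r ∨ r) → (q ∧ (¬s ∧ q))) → (□(◇r ∨ r) → □(q ∧ (¬s ∧ q)))) ∨ □¬p):
1. ¬((□((◇r ∨ r) → (q ∧ (¬s ∧ q))) → (□(◇r ∨ r) → □(q ∧ (¬s ∧ q)))) ∨ □¬p), u
2. ¬(□((◇r ∨ r) → (q ∧ (¬s ∧ q))) → (□(◇r ∨ r) → □(q ∧ (¬s ∧ q)))), u   [¬∨-rule on 1]
3. ¬□¬p, u   [¬∨-rule on 1]
4. □((◇r ∨ r) → (q ∧ (¬s ∧ q))), u   [¬→-rule on 2]
5. ¬(□(◇r ∨ r) → □(q ∧ (¬s ∧ q))), u   [¬→-rule on 2]
6. □(◇r ∨ r), u   [¬→-rule on 5]
7. ¬□(q ∧ (¬s ∧ q)), u   [¬→-rule on 5]
8. (◇r ∨ r) → (q ∧ (¬s ∧ q)), u   [□-rule on 4 via uRu]
9. ◇r ∨ r, u   [□-rule on 6 via uRu]
10. q ∧ (¬s ∧ q), u   [→-rule on 8 (branches; this branch)]
11. q, u   [∧-rule on 10]
12. ¬s ∧ q, u   [∧-rule on 10]
13. ¬s, u   [∧-rule on 12]
14. ◇r, u   [∨-rule on 9 (branches; this branch)]
15. p, v   [¬□-rule on 3: fresh world v, uRv]
16. (◇r ∨ r) → (q ∧ (¬s ∧ q)), v   [□-rule on 4 via uRv]
17. ◇r ∨ r, v   [□-rule on 6 via uRv]
18. q ∧ (¬s ∧ q), v   [→-rule on 16 (branches; this branch)]
19. q, v   [∧-rule on 18]
20. ¬s ∧ q, v   [∧-rule on 18]
21. ¬s, v   [∧-rule on 20]
22. ◇r, v   [∨-rule on 17 (branches; this branch)]
23. ¬(q ∧ (¬s ∧ q)), w   [¬□-rule on 7: fresh world w, uRw]
24. (◇r ∨ r) → (q ∧ (¬s ∧ q)), w   [□-rule on 4 via uRw]
25. ◇r ∨ r, w   [□-rule on 6 via uRw]
26. ¬(¬s ∧ q), w   [¬∧-rule on 23 (branches; this branch)]
27. ¬(◇r ∨ r), w   [→-rule on 24 (branches; this branch)]
28. ¬◇r, w   [¬∨-rule on 27]
29. ¬r, w   [¬∨-rule on 27]
30. ¬r, u   [¬◇-rule on 28 via wRu]
31. ◇r, w   [∨-rule on 25 (branches; this branch)]
32. ¬q, w   [¬∧-rule on 26 (branches; this branch)]
33. r, x   [◇-rule on 14: fresh world x, uRx]
34. (◇r ∨ r) → (q ∧ (¬s ∧ q)), x   [□-rule on 4 via uRx]
35. ◇r ∨ r, x   [□-rule on 6 via uRx]
36. q ∧ (¬s ∧ q), x   [→-rule on 34 (branches; this branch)]
37. q, x   [∧-rule on 36]
38. ¬s ∧ q, x   [∧-rule on 36]
39. ¬s, x   [∧-rule on 38]
40. r, y   [◇-rule on 22: fresh world y, vRy]
41. r, z   [◇-rule on 31: fresh world z, wRz]
42. ¬r, z   [¬◇-rule on 28 via wRz]
Accessibility: uRu, uRv, uRw, uRx, vRu, vRv, vRy, wRu, wRw, wRz, xRu, xRx, yRv, yRy, zRw, zRz
Branch closes: r and ¬r both at z.
Every branch of the negation's tableau closes; the branch above is one of them.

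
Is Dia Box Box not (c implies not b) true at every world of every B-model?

Invalid (countermodel exists)

Tableau for the negation not Dia Box Box not (c implies not b):
1. not Dia Box Box not (c implies not b), w0
2. not Box Box not (c implies not b), w0
3. not Box not (c implies not b), w1
4. not Box Box not (c implies not b), w1
5. c implies not b, w2
6. not b, w2
7. not Box not (c implies not b), w3
8. c implies not b, w4
9. not b, w4
Accessibility: w0Rw0, w0Rw1, w1Rw0, w1Rw1, w1Rw2, w1Rw3, w2Rw1, w2Rw2, w3Rw1, w3Rw3, w3Rw4, w4Rw3, w4Rw4
The negation has an open branch (countermodel exists).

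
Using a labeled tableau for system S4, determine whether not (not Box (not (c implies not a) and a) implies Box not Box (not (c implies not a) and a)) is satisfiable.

1. not (not Box (not (c implies not a) and a) implies Box not Box (not (c implies not a) and a)), w0
2. not Box (not (c implies not a) and a), w0
3. not Box not Box (not (c implies not a) and a), w0
4. not (not (c implies not a) and a), w1
5. not a, w1
6. Box (not (c implies not a) and a), w2
7. not (c implies not a) and a, w2
8. not (c implies not a), w2
9. a, w2
10. c, w2
Accessibility: w0Rw0, w0Rw1, w0Rw2, w1Rw1, w2Rw2

Satisfiable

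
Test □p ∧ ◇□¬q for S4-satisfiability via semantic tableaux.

1. □p ∧ ◇□¬q, w0
2. □p, w0
3. ◇□¬q, w0
4. p, w0
5. □¬q, w1
6. p, w1
7. ¬q, w1
Accessibility: w0Rw0, w0Rw1, w1Rw1

Satisfiable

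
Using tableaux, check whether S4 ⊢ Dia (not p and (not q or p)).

Invalid (countermodel exists)

Tableau for the negation not Dia (not p and (not q or p)):
1. not Dia (not p and (not q or p)), u
2. not (not p and (not q or p)), u
3. not (not q or p), u
4. q, u
5. not p, u
Accessibility: uRu
The negation has an open branch (countermodel exists).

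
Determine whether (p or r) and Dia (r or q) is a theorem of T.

No, not valid

Tableau for the negation not ((p or r) and Dia (r or q)):
1. not ((p or r) and Dia (r or q)), w0
2. not Dia (r or q), w0
3. not (r or q), w0
4. not r, w0
5. not q, w0
Accessibility: w0Rw0
The negation has an open branch (countermodel exists).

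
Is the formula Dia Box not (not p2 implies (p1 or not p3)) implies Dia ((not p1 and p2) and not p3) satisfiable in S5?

Satisfiable (open branch found)

1. Dia Box not (not p2 implies (p1 or not p3)) implies Dia ((not p1 and p2) and not p3), 0
2. Dia ((not p1 and p2) and not p3), 0
3. (not p1 and p2) and not p3, 1
4. not p1 and p2, 1
5. not p3, 1
6. not p1, 1
7. p2, 1
Accessibility: 0R0, 0R1, 1R0, 1R1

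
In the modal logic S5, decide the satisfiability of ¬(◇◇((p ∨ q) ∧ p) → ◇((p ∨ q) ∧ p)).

Unsatisfiable

1. ¬(◇◇((p ∨ q) ∧ p) → ◇((p ∨ q) ∧ p)), 0
2. ◇◇((p ∨ q) ∧ p), 0
3. ¬◇((p ∨ q) ∧ p), 0
4. ¬((p ∨ q) ∧ p), 0
5. ¬(p ∨ q), 0
6. ¬p, 0
7. ¬q, 0
8. ◇((p ∨ q) ∧ p), 1
9. ¬((p ∨ q) ∧ p), 1
10. ¬(p ∨ q), 1
11. ¬p, 1
12. ¬q, 1
13. (p ∨ q) ∧ p, 2
14. p ∨ q, 2
15. p, 2
16. ¬((p ∨ q) ∧ p), 2
17. q, 2
18. ¬(p ∨ q), 2
19. ¬p, 2
20. ¬q, 2
Accessibility: 0R0, 0R1, 0R2, 1R0, 1R1, 1R2, 2R0, 2R1, 2R2
Branch closes: p and ¬p both at 2.
Every branch closes; the branch above is one of them.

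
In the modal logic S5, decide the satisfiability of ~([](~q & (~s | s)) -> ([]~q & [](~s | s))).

1. ~([](~q & (~s | s)) -> ([]~q & [](~s | s))), w0
2. [](~q & (~s | s)), w0   [~->-rule on 1]
3. ~([]~q & [](~s | s)), w0   [~->-rule on 1]
4. ~q & (~s | s), w0   [[]-rule on 2 via w0Rw0]
5. ~q, w0   [&-rule on 4]
6. ~s | s, w0   [&-rule on 4]
7. ~[]~q, w0   [~&-rule on 3 (branches; this branch)]
8. s, w0   [|-rule on 6 (branches; this branch)]
9. q, w1   [~[]-rule on 7: fresh world w1, w0Rw1]
10. ~q & (~s | s), w1   [[]-rule on 2 via w0Rw1]
11. ~q, w1   [&-rule on 10]
12. ~s | s, w1   [&-rule on 10]
Accessibility: w0Rw0, w0Rw1, w1Rw0, w1Rw1
Branch closes: q and ~q both at w1.
All branches of the tableau close; one closing branch shown above.

Unsatisfiable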